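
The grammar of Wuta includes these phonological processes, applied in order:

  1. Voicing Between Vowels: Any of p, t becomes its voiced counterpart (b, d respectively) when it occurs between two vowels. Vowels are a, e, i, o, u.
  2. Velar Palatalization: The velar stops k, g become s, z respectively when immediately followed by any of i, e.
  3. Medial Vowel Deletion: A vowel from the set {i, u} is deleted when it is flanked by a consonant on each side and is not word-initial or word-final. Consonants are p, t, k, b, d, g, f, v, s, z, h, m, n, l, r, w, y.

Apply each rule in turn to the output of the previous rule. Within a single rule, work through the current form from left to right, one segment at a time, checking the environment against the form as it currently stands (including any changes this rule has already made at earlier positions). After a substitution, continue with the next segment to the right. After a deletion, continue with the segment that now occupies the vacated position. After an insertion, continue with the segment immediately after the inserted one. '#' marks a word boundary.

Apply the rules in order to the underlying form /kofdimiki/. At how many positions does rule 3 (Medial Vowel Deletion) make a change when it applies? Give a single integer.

2

1 Voicing Between Vowels: no change — [kofdimiki]
2 Velar Palatalization: [kofdimiki] → [kofdimisi]
3 Medial Vowel Deletion: [kofdimisi] → [kofdmsi]
Rule 3 changed 2 position(s).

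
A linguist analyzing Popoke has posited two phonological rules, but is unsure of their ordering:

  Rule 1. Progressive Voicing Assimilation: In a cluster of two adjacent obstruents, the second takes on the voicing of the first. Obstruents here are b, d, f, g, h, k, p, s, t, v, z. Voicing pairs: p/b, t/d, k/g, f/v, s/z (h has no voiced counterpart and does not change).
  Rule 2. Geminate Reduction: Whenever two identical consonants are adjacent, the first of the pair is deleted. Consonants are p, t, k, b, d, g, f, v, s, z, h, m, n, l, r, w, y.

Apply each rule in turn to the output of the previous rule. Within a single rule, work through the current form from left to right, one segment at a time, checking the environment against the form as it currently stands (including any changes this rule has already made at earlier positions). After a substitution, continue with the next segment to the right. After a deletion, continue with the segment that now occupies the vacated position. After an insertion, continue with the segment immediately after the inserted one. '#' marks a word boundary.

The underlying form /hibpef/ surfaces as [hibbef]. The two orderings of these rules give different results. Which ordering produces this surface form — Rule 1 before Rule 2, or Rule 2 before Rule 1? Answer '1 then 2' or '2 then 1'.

Order 1 then 2:
  1 Progressive Voicing Assimilation: [hibpef] → [hibbef]
  2 Geminate Reduction: [hibbef] → [hibef]
  result: [hibef]
Order 2 then 1:
  2 Geminate Reduction: no change — [hibpef]
  1 Progressive Voicing Assimilation: [hibpef] → [hibbef]
  result: [hibbef]

2 then 1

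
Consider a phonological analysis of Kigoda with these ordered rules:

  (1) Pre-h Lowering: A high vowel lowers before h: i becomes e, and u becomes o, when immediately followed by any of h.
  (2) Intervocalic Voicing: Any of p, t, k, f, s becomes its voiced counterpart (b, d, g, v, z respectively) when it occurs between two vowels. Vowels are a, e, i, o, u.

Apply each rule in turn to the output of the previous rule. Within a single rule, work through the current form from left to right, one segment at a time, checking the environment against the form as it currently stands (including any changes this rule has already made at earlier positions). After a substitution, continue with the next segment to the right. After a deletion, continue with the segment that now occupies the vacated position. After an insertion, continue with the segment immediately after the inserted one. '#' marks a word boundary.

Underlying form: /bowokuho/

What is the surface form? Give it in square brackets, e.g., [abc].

(1) Pre-h Lowering: [bowokuho] → [bowokoho]
(2) Intervocalic Voicing: [bowokoho] → [bowogoho]

[bowogoho]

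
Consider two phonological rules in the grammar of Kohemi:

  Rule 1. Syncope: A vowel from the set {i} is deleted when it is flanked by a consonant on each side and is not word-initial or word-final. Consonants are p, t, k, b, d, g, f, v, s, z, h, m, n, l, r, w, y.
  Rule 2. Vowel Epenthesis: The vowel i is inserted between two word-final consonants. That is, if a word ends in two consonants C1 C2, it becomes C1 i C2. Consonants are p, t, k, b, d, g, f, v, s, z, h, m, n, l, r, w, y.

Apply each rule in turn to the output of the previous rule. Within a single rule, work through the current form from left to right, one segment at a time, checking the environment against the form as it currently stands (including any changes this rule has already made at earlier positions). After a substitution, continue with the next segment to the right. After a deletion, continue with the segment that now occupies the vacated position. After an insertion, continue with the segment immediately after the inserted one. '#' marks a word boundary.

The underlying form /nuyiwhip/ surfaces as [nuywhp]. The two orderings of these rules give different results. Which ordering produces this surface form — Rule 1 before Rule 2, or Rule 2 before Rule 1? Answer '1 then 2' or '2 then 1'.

2 then 1

Order 1 then 2:
  1 Syncope: [nuyiwhip] → [nuywhp]
  2 Vowel Epenthesis: [nuywhp] → [nuywhip]
  result: [nuywhip]
Order 2 then 1:
  2 Vowel Epenthesis: no change — [nuyiwhip]
  1 Syncope: [nuyiwhip] → [nuywhp]
  result: [nuywhp]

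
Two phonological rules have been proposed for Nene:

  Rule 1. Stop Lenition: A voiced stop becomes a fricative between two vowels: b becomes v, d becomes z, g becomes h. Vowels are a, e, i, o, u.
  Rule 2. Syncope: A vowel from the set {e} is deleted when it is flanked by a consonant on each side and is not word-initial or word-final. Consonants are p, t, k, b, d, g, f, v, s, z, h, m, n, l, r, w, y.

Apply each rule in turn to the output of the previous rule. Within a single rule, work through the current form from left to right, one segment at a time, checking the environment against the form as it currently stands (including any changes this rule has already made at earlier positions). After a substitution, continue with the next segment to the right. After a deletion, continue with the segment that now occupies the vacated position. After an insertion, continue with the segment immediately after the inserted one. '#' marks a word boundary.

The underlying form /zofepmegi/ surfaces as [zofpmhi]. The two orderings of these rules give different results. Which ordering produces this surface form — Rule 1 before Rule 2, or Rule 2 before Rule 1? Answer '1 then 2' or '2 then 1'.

1 then 2

Order 1 then 2:
  1 Stop Lenition: [zofepmegi] → [zofepmehi]
  2 Syncope: [zofepmehi] → [zofpmhi]
  result: [zofpmhi]
Order 2 then 1:
  2 Syncope: [zofepmegi] → [zofpmgi]
  1 Stop Lenition: no change — [zofpmgi]
  result: [zofpmgi]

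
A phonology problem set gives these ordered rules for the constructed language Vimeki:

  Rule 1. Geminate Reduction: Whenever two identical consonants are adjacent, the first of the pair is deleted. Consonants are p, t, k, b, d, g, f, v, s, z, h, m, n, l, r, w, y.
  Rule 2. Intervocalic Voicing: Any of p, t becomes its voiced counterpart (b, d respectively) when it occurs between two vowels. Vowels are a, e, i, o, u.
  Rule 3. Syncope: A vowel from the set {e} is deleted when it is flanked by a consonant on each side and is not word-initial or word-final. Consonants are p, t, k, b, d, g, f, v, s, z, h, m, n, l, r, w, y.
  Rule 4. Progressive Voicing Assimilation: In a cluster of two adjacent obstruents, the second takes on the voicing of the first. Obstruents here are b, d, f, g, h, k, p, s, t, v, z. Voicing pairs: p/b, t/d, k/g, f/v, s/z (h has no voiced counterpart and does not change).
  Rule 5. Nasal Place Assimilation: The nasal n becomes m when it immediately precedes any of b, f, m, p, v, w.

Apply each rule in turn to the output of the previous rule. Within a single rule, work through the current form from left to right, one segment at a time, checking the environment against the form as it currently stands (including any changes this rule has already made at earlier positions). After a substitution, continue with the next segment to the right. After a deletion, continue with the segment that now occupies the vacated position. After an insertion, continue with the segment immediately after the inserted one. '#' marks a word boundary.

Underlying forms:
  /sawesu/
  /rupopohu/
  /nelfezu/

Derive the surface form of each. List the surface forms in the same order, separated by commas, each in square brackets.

/sawesu/:
  Rule 1 Geminate Reduction: no change — [sawesu]
  Rule 2 Intervocalic Voicing: no change — [sawesu]
  Rule 3 Syncope: [sawesu] → [sawsu]
  Rule 4 Progressive Voicing Assimilation: no change — [sawsu]
  Rule 5 Nasal Place Assimilation: no change — [sawsu]
/rupopohu/:
  Rule 1 Geminate Reduction: no change — [rupopohu]
  Rule 2 Intervocalic Voicing: [rupopohu] → [rubobohu]
  Rule 3 Syncope: no change — [rubobohu]
  Rule 4 Progressive Voicing Assimilation: no change — [rubobohu]
  Rule 5 Nasal Place Assimilation: no change — [rubobohu]
/nelfezu/:
  Rule 1 Geminate Reduction: no change — [nelfezu]
  Rule 2 Intervocalic Voicing: no change — [nelfezu]
  Rule 3 Syncope: [nelfezu] → [nlfzu]
  Rule 4 Progressive Voicing Assimilation: [nlfzu] → [nlfsu]
  Rule 5 Nasal Place Assimilation: no change — [nlfsu]

[sawsu], [rubobohu], [nlfsu]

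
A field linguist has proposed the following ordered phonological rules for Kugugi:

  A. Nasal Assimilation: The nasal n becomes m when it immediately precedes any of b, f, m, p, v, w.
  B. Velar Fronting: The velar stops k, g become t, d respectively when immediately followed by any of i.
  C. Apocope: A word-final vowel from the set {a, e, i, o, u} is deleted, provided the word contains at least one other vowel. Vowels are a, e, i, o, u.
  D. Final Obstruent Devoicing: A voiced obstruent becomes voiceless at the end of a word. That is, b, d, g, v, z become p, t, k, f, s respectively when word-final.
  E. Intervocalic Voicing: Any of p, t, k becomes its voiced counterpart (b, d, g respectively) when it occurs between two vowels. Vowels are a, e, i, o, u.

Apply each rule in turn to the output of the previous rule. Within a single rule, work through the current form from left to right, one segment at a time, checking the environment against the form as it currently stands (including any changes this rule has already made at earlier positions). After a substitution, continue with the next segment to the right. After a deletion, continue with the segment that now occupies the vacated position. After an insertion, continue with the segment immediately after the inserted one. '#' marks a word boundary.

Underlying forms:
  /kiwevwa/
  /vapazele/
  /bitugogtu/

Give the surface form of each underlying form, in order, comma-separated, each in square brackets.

[tiwevw], [vabazel], [bidugogt]

/kiwevwa/:
  A Nasal Assimilation: no change — [kiwevwa]
  B Velar Fronting: [kiwevwa] → [tiwevwa]
  C Apocope: [tiwevwa] → [tiwevw]
  D Final Obstruent Devoicing: no change — [tiwevw]
  E Intervocalic Voicing: no change — [tiwevw]
/vapazele/:
  A Nasal Assimilation: no change — [vapazele]
  B Velar Fronting: no change — [vapazele]
  C Apocope: [vapazele] → [vapazel]
  D Final Obstruent Devoicing: no change — [vapazel]
  E Intervocalic Voicing: [vapazel] → [vabazel]
/bitugogtu/:
  A Nasal Assimilation: no change — [bitugogtu]
  B Velar Fronting: no change — [bitugogtu]
  C Apocope: [bitugogtu] → [bitugogt]
  D Final Obstruent Devoicing: no change — [bitugogt]
  E Intervocalic Voicing: [bitugogt] → [bidugogt]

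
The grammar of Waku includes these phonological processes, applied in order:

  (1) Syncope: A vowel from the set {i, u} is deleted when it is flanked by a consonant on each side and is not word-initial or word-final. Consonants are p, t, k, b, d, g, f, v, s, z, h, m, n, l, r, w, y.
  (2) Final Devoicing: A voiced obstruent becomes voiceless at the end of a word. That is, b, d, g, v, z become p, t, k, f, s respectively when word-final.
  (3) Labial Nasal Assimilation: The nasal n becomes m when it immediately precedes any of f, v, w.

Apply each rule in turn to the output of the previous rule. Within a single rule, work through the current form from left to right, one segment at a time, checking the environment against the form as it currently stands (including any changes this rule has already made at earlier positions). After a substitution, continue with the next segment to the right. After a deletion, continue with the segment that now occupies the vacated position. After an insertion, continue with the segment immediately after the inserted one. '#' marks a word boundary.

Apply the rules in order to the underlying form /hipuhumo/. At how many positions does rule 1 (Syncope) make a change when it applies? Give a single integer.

3

(1) Syncope: [hipuhumo] → [hphmo]
(2) Final Devoicing: no change — [hphmo]
(3) Labial Nasal Assimilation: no change — [hphmo]
Rule 1 changed 3 position(s).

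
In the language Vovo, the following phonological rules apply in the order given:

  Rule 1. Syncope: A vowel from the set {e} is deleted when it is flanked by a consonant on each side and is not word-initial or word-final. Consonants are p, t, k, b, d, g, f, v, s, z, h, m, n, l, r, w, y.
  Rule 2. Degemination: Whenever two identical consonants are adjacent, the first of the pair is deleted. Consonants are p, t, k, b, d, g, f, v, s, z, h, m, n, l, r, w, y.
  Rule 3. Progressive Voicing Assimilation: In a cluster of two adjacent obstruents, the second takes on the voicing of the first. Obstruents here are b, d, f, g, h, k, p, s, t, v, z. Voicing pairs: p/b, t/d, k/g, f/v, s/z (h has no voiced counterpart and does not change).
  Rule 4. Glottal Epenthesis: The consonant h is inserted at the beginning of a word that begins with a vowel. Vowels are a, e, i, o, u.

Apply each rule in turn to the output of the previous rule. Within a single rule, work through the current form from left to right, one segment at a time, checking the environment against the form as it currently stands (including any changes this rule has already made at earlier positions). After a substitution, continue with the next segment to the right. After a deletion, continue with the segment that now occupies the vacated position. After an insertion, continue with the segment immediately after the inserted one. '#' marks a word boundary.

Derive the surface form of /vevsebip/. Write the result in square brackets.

Rule 1 Syncope: [vevsebip] → [vvsbip]
Rule 2 Degemination: [vvsbip] → [vsbip]
Rule 3 Progressive Voicing Assimilation: [vsbip] → [vzbip]
Rule 4 Glottal Epenthesis: no change — [vzbip]

[vzbip]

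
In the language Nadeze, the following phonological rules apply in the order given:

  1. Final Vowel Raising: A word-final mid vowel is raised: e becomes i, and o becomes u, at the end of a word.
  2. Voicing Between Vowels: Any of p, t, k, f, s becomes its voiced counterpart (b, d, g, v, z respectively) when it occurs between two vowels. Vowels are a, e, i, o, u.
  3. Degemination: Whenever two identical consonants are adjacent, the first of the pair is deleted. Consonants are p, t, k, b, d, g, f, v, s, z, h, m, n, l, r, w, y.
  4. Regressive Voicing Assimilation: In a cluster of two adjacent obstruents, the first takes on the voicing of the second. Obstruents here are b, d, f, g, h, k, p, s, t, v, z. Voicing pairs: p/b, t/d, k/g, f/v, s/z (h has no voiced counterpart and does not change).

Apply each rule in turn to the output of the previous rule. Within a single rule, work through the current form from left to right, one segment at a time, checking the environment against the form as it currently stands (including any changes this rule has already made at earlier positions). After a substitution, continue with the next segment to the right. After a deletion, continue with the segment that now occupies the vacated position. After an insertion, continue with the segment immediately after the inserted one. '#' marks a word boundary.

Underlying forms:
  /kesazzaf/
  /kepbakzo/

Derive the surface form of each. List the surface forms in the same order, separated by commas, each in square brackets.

/kesazzaf/:
  1 Final Vowel Raising: no change — [kesazzaf]
  2 Voicing Between Vowels: [kesazzaf] → [kezazzaf]
  3 Degemination: [kezazzaf] → [kezazaf]
  4 Regressive Voicing Assimilation: no change — [kezazaf]
/kepbakzo/:
  1 Final Vowel Raising: [kepbakzo] → [kepbakzu]
  2 Voicing Between Vowels: no change — [kepbakzu]
  3 Degemination: no change — [kepbakzu]
  4 Regressive Voicing Assimilation: [kepbakzu] → [kebbagzu]

[kezazaf], [kebbagzu]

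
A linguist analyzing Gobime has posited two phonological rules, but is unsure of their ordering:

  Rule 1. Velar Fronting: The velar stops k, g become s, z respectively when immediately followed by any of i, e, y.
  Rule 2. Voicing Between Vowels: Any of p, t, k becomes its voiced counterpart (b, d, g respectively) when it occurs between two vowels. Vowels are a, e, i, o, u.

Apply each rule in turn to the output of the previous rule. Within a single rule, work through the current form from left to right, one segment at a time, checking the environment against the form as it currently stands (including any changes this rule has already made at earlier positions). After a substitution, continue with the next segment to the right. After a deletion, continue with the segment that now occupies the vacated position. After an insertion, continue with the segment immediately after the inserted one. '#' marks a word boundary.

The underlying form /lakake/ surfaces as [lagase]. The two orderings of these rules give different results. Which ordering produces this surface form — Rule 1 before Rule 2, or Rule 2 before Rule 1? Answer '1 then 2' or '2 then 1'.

Order 1 then 2:
  1 Velar Fronting: [lakake] → [lakase]
  2 Voicing Between Vowels: [lakase] → [lagase]
  result: [lagase]
Order 2 then 1:
  2 Voicing Between Vowels: [lakake] → [lagage]
  1 Velar Fronting: [lagage] → [lagaze]
  result: [lagaze]

1 then 2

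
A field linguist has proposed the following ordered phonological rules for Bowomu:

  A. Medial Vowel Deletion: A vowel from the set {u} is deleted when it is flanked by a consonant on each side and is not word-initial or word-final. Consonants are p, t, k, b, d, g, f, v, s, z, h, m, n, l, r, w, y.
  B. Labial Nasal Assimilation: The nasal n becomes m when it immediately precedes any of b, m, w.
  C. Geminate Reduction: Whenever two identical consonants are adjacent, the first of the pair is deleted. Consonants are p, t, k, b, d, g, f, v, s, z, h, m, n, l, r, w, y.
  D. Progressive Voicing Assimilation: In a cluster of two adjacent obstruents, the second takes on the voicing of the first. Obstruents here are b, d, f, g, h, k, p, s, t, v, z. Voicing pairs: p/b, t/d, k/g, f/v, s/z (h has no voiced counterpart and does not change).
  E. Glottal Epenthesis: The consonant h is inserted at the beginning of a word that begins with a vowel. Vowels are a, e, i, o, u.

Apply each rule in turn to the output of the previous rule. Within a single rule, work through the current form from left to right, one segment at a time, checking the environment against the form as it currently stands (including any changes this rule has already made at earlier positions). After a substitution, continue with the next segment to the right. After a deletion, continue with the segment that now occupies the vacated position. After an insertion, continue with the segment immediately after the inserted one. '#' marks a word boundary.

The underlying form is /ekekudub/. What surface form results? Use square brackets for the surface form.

[hekektp]

A Medial Vowel Deletion: [ekekudub] → [ekekdb]
B Labial Nasal Assimilation: no change — [ekekdb]
C Geminate Reduction: no change — [ekekdb]
D Progressive Voicing Assimilation: [ekekdb] → [ekektp]
E Glottal Epenthesis: [ekektp] → [hekektp]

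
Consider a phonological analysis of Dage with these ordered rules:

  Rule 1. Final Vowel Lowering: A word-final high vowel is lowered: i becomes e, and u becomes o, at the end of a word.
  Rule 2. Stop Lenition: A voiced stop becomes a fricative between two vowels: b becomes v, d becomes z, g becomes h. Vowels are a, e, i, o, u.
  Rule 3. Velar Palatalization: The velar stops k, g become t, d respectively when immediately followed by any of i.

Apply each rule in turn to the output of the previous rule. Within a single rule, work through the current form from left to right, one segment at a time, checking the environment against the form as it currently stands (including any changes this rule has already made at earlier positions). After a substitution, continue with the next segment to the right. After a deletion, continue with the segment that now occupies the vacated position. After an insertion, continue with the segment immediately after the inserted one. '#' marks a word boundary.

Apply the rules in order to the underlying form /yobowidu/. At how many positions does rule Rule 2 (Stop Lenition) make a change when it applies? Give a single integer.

2

Rule 1 Final Vowel Lowering: [yobowidu] → [yobowido]
Rule 2 Stop Lenition: [yobowido] → [yovowizo]
Rule 3 Velar Palatalization: no change — [yovowizo]
Rule Rule 2 changed 2 position(s).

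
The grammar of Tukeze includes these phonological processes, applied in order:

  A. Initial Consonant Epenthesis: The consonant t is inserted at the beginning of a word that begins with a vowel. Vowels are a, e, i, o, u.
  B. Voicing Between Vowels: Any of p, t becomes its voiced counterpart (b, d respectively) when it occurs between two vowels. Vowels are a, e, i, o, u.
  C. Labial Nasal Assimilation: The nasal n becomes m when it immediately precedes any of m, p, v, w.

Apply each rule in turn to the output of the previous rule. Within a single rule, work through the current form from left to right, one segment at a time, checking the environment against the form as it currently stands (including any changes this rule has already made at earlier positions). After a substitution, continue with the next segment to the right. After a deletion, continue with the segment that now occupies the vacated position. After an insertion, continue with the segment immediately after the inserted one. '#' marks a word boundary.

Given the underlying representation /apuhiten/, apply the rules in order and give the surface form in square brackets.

[tabuhiden]

A Initial Consonant Epenthesis: [apuhiten] → [tapuhiten]
B Voicing Between Vowels: [tapuhiten] → [tabuhiden]
C Labial Nasal Assimilation: no change — [tabuhiden]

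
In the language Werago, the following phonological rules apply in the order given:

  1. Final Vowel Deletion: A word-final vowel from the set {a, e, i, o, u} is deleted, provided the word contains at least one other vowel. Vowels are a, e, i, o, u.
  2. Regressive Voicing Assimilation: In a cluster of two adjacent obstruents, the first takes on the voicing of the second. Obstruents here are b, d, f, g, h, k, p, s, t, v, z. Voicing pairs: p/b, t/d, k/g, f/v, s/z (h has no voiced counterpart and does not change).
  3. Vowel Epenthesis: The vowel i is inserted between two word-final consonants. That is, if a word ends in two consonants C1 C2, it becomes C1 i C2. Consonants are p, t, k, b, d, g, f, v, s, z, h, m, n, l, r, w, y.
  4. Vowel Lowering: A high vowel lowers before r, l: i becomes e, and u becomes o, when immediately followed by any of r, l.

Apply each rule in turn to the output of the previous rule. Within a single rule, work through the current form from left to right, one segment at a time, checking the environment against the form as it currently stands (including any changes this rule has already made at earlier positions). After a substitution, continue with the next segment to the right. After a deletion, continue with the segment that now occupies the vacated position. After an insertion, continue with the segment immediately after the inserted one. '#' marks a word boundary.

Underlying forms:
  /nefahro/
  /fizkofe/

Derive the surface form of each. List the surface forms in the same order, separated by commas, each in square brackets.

[nefaher], [fiskof]

/nefahro/:
  1 Final Vowel Deletion: [nefahro] → [nefahr]
  2 Regressive Voicing Assimilation: no change — [nefahr]
  3 Vowel Epenthesis: [nefahr] → [nefahir]
  4 Vowel Lowering: [nefahir] → [nefaher]
/fizkofe/:
  1 Final Vowel Deletion: [fizkofe] → [fizkof]
  2 Regressive Voicing Assimilation: [fizkof] → [fiskof]
  3 Vowel Epenthesis: no change — [fiskof]
  4 Vowel Lowering: no change — [fiskof]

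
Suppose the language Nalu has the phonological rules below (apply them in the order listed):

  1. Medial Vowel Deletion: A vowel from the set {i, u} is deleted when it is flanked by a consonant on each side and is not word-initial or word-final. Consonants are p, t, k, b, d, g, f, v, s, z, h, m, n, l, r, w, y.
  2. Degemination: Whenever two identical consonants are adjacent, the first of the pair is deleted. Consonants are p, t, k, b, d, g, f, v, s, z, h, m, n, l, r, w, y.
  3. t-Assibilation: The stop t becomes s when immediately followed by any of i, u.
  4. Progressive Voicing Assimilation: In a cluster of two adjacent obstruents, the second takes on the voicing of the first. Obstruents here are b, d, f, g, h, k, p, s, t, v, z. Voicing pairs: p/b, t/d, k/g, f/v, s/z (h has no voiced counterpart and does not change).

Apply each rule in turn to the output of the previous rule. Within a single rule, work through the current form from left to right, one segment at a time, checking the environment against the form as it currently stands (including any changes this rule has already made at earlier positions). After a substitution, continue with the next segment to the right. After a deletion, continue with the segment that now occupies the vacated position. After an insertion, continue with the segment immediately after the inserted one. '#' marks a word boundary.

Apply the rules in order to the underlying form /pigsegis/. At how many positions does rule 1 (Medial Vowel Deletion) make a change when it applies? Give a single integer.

1 Medial Vowel Deletion: [pigsegis] → [pgsegs]
2 Degemination: no change — [pgsegs]
3 t-Assibilation: no change — [pgsegs]
4 Progressive Voicing Assimilation: [pgsegs] → [pksegz]
Rule 1 changed 2 position(s).

2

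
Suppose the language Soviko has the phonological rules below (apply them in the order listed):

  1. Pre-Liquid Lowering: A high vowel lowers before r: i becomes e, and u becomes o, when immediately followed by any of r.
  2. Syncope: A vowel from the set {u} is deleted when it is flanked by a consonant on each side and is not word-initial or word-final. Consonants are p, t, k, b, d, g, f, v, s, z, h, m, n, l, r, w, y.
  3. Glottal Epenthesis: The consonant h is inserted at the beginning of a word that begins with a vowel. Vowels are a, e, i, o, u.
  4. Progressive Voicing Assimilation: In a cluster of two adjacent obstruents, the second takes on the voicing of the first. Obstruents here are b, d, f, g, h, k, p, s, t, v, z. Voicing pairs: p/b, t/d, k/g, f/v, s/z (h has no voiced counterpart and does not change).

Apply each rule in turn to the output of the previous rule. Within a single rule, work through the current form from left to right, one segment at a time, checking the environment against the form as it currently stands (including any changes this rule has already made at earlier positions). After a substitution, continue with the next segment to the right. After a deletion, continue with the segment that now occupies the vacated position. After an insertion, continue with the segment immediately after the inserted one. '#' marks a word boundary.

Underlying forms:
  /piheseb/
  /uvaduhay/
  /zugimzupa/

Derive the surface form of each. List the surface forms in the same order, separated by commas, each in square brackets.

[piheseb], [huvadhay], [zgimzba]

/piheseb/:
  1 Pre-Liquid Lowering: no change — [piheseb]
  2 Syncope: no change — [piheseb]
  3 Glottal Epenthesis: no change — [piheseb]
  4 Progressive Voicing Assimilation: no change — [piheseb]
/uvaduhay/:
  1 Pre-Liquid Lowering: no change — [uvaduhay]
  2 Syncope: [uvaduhay] → [uvadhay]
  3 Glottal Epenthesis: [uvadhay] → [huvadhay]
  4 Progressive Voicing Assimilation: no change — [huvadhay]
/zugimzupa/:
  1 Pre-Liquid Lowering: no change — [zugimzupa]
  2 Syncope: [zugimzupa] → [zgimzpa]
  3 Glottal Epenthesis: no change — [zgimzpa]
  4 Progressive Voicing Assimilation: [zgimzpa] → [zgimzba]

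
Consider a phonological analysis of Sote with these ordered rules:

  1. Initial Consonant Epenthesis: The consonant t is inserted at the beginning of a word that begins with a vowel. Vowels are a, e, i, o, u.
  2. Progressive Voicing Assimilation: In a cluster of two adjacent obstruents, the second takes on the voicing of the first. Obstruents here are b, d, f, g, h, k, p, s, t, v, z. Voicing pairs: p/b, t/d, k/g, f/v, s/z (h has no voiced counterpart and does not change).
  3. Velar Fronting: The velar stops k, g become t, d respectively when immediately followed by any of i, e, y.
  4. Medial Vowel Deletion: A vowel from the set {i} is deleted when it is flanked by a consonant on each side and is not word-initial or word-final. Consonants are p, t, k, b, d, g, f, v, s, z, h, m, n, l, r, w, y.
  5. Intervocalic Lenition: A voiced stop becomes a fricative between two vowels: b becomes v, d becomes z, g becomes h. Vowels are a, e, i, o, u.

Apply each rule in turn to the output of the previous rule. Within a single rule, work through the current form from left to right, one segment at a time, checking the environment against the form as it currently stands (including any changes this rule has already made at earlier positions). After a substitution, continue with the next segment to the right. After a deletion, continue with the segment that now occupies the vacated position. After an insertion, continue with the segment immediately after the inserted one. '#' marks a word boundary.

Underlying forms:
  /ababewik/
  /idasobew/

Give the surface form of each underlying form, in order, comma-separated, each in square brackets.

/ababewik/:
  1 Initial Consonant Epenthesis: [ababewik] → [tababewik]
  2 Progressive Voicing Assimilation: no change — [tababewik]
  3 Velar Fronting: no change — [tababewik]
  4 Medial Vowel Deletion: [tababewik] → [tababewk]
  5 Intervocalic Lenition: [tababewk] → [tavavewk]
/idasobew/:
  1 Initial Consonant Epenthesis: [idasobew] → [tidasobew]
  2 Progressive Voicing Assimilation: no change — [tidasobew]
  3 Velar Fronting: no change — [tidasobew]
  4 Medial Vowel Deletion: [tidasobew] → [tdasobew]
  5 Intervocalic Lenition: [tdasobew] → [tdasovew]

[tavavewk], [tdasovew]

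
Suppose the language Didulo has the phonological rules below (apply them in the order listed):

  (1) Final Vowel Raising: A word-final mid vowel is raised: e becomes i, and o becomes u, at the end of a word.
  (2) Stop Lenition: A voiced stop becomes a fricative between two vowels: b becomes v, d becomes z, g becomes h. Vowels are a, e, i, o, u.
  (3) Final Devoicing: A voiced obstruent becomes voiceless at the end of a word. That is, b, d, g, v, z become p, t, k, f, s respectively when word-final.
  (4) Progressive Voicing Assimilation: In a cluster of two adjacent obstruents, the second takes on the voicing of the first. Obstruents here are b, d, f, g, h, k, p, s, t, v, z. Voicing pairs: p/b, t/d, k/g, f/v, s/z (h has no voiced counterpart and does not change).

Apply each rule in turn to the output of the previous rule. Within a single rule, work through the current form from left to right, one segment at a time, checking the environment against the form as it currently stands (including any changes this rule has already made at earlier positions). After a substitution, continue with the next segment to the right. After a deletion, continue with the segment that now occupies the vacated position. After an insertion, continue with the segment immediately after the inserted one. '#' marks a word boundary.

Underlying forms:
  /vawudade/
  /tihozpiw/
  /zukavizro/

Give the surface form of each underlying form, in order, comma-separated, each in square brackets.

/vawudade/:
  (1) Final Vowel Raising: [vawudade] → [vawudadi]
  (2) Stop Lenition: [vawudadi] → [vawuzazi]
  (3) Final Devoicing: no change — [vawuzazi]
  (4) Progressive Voicing Assimilation: no change — [vawuzazi]
/tihozpiw/:
  (1) Final Vowel Raising: no change — [tihozpiw]
  (2) Stop Lenition: no change — [tihozpiw]
  (3) Final Devoicing: no change — [tihozpiw]
  (4) Progressive Voicing Assimilation: [tihozpiw] → [tihozbiw]
/zukavizro/:
  (1) Final Vowel Raising: [zukavizro] → [zukavizru]
  (2) Stop Lenition: no change — [zukavizru]
  (3) Final Devoicing: no change — [zukavizru]
  (4) Progressive Voicing Assimilation: no change — [zukavizru]

[vawuzazi], [tihozbiw], [zukavizru]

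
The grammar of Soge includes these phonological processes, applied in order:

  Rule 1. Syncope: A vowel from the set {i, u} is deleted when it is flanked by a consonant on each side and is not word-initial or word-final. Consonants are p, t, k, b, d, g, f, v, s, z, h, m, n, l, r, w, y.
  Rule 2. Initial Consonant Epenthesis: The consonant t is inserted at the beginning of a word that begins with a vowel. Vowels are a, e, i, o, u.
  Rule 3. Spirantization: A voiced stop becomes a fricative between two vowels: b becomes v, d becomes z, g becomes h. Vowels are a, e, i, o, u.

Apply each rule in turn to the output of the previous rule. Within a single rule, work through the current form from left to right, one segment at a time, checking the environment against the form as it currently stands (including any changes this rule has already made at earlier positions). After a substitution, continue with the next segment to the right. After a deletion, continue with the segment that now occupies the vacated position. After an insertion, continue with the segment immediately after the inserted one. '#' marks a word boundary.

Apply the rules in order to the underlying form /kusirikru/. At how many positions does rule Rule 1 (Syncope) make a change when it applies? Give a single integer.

Rule 1 Syncope: [kusirikru] → [ksrkru]
Rule 2 Initial Consonant Epenthesis: no change — [ksrkru]
Rule 3 Spirantization: no change — [ksrkru]
Rule Rule 1 changed 3 position(s).

3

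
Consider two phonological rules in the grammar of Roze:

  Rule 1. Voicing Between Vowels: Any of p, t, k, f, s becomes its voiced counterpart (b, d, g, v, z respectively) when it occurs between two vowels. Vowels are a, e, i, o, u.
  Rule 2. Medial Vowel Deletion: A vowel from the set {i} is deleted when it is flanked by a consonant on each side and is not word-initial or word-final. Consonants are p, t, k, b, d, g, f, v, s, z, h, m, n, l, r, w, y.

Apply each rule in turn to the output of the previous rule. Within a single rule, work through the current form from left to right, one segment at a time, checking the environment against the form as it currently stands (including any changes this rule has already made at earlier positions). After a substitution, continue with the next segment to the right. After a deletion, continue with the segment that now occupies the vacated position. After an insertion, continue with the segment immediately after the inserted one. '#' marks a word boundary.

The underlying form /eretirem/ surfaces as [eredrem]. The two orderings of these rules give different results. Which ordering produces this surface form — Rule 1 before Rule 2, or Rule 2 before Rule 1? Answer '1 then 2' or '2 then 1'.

Order 1 then 2:
  1 Voicing Between Vowels: [eretirem] → [eredirem]
  2 Medial Vowel Deletion: [eredirem] → [eredrem]
  result: [eredrem]
Order 2 then 1:
  2 Medial Vowel Deletion: [eretirem] → [eretrem]
  1 Voicing Between Vowels: no change — [eretrem]
  result: [eretrem]

1 then 2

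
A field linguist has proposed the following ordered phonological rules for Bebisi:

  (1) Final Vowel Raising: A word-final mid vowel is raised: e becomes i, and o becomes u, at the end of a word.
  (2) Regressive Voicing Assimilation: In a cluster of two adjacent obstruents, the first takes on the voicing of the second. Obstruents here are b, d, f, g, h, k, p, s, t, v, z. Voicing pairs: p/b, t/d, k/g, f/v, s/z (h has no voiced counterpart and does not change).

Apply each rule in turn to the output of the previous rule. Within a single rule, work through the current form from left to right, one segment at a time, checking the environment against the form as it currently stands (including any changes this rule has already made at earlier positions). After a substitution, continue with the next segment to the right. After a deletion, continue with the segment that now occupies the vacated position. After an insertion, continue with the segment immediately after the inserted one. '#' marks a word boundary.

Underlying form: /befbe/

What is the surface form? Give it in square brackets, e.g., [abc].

(1) Final Vowel Raising: [befbe] → [befbi]
(2) Regressive Voicing Assimilation: [befbi] → [bevbi]

[bevbi]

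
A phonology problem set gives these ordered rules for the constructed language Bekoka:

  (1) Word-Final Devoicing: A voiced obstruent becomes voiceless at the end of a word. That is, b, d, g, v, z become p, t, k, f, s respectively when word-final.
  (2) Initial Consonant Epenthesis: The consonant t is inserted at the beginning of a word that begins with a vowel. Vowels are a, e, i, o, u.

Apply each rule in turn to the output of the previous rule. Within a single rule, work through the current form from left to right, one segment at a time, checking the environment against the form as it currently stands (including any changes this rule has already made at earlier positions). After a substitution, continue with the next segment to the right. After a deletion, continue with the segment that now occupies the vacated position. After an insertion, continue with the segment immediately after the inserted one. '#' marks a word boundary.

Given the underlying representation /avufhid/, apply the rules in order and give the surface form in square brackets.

[tavufhit]

(1) Word-Final Devoicing: [avufhid] → [avufhit]
(2) Initial Consonant Epenthesis: [avufhit] → [tavufhit]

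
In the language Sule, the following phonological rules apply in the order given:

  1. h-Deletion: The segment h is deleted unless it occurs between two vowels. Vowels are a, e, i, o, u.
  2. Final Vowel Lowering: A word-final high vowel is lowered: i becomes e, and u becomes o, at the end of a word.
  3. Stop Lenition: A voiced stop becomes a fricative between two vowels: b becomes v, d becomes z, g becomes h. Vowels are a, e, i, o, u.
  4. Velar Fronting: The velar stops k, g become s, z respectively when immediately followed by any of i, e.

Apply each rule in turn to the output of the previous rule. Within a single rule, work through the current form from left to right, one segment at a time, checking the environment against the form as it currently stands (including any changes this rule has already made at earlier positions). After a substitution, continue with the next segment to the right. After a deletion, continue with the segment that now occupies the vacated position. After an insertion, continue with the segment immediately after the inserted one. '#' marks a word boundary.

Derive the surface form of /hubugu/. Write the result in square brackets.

[uvuho]

1 h-Deletion: [hubugu] → [ubugu]
2 Final Vowel Lowering: [ubugu] → [ubugo]
3 Stop Lenition: [ubugo] → [uvuho]
4 Velar Fronting: no change — [uvuho]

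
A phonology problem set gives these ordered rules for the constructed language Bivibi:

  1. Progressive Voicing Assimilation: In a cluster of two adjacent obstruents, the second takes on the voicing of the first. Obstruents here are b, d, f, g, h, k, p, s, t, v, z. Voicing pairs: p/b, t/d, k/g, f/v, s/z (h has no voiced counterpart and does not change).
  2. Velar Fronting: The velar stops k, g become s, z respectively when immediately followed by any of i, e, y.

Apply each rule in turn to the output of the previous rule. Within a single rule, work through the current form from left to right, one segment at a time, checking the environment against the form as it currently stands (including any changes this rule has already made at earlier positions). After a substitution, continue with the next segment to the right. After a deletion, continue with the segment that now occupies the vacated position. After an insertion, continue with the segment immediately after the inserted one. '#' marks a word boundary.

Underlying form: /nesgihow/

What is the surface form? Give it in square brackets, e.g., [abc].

[nessihow]

1 Progressive Voicing Assimilation: [nesgihow] → [neskihow]
2 Velar Fronting: [neskihow] → [nessihow]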